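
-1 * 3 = -3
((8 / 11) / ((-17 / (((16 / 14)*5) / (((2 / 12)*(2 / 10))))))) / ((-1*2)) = 4800 / 1309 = 3.67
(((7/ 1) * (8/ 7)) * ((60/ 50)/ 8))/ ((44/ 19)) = 57/ 110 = 0.52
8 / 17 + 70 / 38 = 2.31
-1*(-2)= 2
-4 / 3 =-1.33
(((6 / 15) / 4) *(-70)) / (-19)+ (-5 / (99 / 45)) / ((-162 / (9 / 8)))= 11563 / 30096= 0.38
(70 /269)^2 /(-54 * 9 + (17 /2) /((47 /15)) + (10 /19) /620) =-135646700 /968104576937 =-0.00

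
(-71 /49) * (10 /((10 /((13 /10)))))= -923 /490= -1.88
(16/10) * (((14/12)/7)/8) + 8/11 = 251/330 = 0.76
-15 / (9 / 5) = -8.33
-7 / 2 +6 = 5 / 2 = 2.50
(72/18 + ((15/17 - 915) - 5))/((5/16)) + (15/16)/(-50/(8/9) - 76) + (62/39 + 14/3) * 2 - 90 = -21084800533/7014540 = -3005.87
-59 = -59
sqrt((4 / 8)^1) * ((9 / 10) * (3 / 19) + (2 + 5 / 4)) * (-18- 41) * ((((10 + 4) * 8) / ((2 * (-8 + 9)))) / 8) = -532357 * sqrt(2) / 760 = -990.61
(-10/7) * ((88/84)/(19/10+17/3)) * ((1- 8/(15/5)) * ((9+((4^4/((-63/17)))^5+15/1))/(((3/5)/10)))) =-858632091603369050000000/99349845010101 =-8642510630.15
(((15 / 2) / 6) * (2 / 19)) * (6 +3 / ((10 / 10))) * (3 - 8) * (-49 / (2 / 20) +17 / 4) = 437175 / 152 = 2876.15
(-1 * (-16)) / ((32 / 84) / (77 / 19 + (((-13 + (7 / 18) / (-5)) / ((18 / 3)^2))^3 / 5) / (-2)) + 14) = 1468341985175912 / 1293415667108923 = 1.14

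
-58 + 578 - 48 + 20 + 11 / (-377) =185473 / 377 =491.97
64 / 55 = 1.16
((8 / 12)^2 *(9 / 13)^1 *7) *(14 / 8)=49 / 13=3.77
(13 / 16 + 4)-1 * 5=-0.19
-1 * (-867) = 867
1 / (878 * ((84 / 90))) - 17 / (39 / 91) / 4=-9.92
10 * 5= 50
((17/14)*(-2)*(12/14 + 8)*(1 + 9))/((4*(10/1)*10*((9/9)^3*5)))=-527/4900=-0.11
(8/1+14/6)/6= 31/18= 1.72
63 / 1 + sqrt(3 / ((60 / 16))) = 2 *sqrt(5) / 5 + 63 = 63.89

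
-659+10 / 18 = -5926 / 9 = -658.44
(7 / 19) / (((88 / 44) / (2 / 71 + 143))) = 71085 / 2698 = 26.35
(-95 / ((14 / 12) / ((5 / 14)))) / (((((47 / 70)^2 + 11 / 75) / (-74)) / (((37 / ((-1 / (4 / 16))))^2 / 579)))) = 1804513125 / 3390238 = 532.27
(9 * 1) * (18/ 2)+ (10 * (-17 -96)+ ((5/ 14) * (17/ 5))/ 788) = -11572551/ 11032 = -1049.00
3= 3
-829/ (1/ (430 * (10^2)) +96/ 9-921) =106941000/ 117432997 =0.91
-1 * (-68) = 68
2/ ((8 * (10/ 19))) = 19/ 40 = 0.48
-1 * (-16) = 16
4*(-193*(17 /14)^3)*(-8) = 3792836 /343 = 11057.83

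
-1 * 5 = -5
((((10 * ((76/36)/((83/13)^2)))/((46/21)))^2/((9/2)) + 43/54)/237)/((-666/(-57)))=62493371888959/213985515119553612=0.00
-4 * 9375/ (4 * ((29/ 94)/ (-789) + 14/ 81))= -750930750/ 13813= -54364.06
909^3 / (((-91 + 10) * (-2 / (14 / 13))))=64908963 / 13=4992997.15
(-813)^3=-537367797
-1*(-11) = 11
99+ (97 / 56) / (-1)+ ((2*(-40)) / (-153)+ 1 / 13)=10900891 / 111384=97.87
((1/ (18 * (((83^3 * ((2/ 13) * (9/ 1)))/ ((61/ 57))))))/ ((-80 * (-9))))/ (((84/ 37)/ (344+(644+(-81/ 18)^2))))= 118332253/ 2554617699486720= 0.00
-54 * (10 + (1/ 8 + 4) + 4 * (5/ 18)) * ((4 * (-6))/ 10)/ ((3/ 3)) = 9873/ 5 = 1974.60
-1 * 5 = -5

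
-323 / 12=-26.92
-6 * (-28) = 168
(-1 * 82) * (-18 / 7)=210.86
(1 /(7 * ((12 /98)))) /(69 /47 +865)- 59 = -14415967 /244344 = -59.00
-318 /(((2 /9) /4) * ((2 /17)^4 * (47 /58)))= -3466037979 /94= -36872744.46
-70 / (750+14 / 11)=-385 / 4132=-0.09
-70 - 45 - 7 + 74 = -48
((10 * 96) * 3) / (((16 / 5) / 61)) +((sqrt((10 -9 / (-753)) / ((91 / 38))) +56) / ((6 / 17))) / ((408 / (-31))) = 987983 / 18 -31 * sqrt(44513846) / 469872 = 54887.50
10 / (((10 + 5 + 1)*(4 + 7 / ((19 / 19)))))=5 / 88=0.06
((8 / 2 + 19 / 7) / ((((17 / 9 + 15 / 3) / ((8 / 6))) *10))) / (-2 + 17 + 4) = 0.01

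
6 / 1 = 6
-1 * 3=-3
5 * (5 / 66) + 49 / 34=1021 / 561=1.82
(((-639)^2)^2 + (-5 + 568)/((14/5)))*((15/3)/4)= 11670822746945/56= 208407549052.59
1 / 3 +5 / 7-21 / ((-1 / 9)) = 3991 / 21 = 190.05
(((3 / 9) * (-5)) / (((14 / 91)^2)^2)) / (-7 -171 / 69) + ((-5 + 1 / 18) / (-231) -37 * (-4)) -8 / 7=460.77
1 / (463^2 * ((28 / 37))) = 37 / 6002332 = 0.00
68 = 68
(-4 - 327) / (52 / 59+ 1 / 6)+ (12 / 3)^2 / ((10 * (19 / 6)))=-11113722 / 35245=-315.33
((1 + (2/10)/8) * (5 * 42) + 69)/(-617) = -0.46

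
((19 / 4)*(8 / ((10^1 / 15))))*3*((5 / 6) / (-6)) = -95 / 4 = -23.75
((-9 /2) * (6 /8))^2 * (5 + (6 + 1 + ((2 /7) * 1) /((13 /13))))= 31347 /224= 139.94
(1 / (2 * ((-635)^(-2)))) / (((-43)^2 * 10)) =10.90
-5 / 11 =-0.45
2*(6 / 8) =3 / 2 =1.50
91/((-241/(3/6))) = -91/482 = -0.19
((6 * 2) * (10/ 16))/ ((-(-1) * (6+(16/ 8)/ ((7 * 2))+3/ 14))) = 105/ 89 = 1.18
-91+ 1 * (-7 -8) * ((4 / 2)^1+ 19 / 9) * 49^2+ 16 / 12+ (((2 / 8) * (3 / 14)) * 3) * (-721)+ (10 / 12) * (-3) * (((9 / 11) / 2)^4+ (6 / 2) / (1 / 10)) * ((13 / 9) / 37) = -7710763669039 / 52004832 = -148270.14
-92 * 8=-736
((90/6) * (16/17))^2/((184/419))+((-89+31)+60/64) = 42200089/106352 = 396.80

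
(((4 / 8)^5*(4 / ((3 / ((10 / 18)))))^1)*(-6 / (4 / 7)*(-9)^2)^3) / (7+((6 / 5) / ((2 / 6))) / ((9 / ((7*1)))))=-93002175 / 64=-1453158.98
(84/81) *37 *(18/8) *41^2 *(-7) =-3047653/3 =-1015884.33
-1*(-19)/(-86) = -19/86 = -0.22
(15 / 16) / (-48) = -5 / 256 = -0.02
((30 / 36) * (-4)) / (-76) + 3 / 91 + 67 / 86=190900 / 223041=0.86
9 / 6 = 3 / 2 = 1.50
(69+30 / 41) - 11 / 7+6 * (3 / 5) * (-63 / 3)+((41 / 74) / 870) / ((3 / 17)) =-412192489 / 55431180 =-7.44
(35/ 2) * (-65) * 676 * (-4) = 3075800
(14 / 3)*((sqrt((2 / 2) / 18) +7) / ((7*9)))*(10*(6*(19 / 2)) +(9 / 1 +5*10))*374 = 235246*sqrt(2) / 81 +3293444 / 27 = 126086.67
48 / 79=0.61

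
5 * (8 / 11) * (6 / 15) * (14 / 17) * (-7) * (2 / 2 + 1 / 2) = -2352 / 187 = -12.58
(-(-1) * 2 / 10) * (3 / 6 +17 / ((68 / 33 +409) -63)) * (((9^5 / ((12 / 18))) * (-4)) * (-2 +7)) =-1116734688 / 5743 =-194451.45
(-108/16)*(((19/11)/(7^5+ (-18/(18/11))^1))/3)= -9/38896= -0.00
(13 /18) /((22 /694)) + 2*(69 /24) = 11299 /396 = 28.53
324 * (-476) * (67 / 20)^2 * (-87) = 3764443977 / 25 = 150577759.08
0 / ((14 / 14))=0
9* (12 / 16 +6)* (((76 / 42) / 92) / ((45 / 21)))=513 / 920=0.56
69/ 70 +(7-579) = -39971/ 70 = -571.01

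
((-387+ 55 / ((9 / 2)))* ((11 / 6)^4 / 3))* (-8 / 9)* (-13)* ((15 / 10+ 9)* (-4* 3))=4493952463 / 2187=2054847.95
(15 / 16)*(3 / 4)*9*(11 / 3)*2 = 1485 / 32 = 46.41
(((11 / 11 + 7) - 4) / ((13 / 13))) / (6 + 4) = 2 / 5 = 0.40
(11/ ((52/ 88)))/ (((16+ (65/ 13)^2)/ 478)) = 217.03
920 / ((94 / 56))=25760 / 47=548.09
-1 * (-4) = 4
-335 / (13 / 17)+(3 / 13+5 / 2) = -11319 / 26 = -435.35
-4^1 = -4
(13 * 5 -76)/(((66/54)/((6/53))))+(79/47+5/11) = 30594/27401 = 1.12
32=32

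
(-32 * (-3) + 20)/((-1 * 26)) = -58/13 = -4.46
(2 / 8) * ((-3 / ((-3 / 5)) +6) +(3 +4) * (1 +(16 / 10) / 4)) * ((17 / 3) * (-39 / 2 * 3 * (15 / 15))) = -8619 / 5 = -1723.80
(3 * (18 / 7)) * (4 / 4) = 54 / 7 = 7.71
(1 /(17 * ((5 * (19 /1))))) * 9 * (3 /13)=27 /20995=0.00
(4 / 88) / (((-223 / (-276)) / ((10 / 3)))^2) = 423200 / 547019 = 0.77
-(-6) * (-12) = -72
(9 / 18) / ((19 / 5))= 5 / 38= 0.13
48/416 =3/26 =0.12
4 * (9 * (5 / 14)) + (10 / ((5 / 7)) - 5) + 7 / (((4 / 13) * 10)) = 24.13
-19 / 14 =-1.36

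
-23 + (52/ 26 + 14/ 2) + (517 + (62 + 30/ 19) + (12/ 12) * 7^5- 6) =329984/ 19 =17367.58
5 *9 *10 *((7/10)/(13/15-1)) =-4725/2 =-2362.50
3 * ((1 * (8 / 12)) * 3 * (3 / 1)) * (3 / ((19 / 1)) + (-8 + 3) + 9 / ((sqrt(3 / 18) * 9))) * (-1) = 1656 / 19- 18 * sqrt(6) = 43.07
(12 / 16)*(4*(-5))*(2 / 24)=-5 / 4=-1.25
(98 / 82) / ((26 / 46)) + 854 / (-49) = -57137 / 3731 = -15.31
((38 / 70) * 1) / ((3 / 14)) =38 / 15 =2.53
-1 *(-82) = 82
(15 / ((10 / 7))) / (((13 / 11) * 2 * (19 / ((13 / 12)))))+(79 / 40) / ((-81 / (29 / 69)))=2064707 / 8495280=0.24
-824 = -824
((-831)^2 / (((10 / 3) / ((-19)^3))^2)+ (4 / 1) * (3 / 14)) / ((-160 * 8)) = -2046747189642783 / 896000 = -2284316059.87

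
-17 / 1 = -17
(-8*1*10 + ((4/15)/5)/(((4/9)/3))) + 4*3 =-1691/25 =-67.64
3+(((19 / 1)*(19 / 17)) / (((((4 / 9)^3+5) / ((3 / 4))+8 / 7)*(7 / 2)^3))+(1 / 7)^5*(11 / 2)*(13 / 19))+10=4302576125405 / 329378577514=13.06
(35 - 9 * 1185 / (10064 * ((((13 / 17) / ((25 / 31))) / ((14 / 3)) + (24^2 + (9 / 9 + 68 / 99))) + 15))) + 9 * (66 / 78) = 57267680229119 / 1343882796568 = 42.61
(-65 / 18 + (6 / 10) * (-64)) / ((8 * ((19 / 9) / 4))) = -199 / 20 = -9.95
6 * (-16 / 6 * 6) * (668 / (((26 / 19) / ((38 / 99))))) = -7716736 / 429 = -17987.73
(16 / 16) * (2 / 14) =1 / 7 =0.14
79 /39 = 2.03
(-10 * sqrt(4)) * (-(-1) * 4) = -80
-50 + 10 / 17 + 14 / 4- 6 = -1765 / 34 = -51.91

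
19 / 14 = 1.36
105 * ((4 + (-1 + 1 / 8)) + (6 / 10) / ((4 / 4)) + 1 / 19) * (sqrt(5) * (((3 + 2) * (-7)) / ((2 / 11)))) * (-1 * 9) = 1536622.35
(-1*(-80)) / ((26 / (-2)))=-80 / 13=-6.15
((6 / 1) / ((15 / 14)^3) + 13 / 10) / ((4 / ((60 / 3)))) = 13901 / 450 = 30.89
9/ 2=4.50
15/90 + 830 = 4981/6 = 830.17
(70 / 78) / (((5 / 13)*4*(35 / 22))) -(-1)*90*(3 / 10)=821 / 30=27.37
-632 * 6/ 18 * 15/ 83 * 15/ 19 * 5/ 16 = -9.39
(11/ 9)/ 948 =11/ 8532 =0.00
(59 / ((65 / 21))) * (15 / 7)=531 / 13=40.85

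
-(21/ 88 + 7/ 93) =-2569/ 8184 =-0.31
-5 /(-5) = 1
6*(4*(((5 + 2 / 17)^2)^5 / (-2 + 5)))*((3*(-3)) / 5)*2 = -3577297164356673914256 / 10079969502245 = -354891665.45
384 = 384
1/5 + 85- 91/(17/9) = 3147/85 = 37.02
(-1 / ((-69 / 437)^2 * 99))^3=-47045881 / 707347971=-0.07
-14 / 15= -0.93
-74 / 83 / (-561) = 0.00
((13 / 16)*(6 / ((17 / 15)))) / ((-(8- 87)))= 585 / 10744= 0.05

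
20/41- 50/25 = -1.51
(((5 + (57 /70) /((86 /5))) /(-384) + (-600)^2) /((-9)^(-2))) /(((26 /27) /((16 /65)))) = 121335455409867 /16278080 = 7453916.89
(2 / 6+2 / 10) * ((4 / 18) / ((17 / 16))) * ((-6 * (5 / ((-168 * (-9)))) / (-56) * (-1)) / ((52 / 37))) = -74 / 2631447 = -0.00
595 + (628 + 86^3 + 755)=638034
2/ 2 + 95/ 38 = 7/ 2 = 3.50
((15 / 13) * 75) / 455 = 225 / 1183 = 0.19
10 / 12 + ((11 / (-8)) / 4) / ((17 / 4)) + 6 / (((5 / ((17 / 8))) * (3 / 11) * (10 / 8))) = 83971 / 10200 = 8.23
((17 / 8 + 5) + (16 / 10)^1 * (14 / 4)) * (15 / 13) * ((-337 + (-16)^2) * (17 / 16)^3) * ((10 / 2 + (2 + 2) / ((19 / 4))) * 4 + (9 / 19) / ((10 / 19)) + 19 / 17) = -2931027289371 / 80936960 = -36213.71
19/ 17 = 1.12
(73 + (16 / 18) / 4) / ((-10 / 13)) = -8567 / 90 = -95.19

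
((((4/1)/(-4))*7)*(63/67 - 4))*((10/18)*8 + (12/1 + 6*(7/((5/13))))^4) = 348349275629768/75375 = 4621549262.09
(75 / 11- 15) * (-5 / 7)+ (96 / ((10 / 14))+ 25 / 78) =4221157 / 30030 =140.56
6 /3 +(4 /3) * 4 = 22 /3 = 7.33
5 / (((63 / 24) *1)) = 40 / 21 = 1.90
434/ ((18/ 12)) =289.33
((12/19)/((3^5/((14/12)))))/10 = 7/23085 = 0.00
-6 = -6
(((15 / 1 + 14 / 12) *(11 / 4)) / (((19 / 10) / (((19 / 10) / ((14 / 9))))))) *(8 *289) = 925089 / 14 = 66077.79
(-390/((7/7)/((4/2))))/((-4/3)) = 585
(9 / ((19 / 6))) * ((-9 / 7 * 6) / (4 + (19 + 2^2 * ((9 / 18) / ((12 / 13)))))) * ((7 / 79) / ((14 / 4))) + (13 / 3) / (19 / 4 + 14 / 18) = 0.76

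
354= 354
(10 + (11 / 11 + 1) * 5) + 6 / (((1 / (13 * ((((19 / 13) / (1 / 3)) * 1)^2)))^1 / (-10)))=-194680 / 13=-14975.38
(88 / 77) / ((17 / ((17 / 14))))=4 / 49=0.08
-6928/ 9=-769.78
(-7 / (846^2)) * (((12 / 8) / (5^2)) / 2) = -7 / 23857200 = -0.00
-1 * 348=-348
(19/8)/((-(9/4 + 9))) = -0.21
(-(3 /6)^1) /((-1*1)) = 1 /2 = 0.50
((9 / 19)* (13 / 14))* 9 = 1053 / 266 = 3.96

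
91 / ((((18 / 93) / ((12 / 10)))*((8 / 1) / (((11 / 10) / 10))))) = 7.76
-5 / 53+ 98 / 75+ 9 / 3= 16744 / 3975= 4.21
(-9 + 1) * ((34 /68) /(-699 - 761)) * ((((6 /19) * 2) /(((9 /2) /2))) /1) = 16 /20805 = 0.00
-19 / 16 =-1.19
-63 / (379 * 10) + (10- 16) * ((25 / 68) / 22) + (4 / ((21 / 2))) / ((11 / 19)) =16107293 / 29766660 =0.54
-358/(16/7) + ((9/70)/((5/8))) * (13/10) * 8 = -1081399/7000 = -154.49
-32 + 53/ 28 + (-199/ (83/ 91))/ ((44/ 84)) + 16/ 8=-11366623/ 25564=-444.63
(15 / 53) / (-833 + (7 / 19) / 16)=-912 / 2684185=-0.00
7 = 7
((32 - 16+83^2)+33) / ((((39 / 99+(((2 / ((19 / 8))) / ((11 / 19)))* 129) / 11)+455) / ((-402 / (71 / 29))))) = -7340150763 / 3044125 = -2411.25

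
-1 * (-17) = 17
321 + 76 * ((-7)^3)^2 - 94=8941551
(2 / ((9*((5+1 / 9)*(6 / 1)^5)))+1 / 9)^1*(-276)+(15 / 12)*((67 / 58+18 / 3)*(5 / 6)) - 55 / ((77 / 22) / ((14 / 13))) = -19611097 / 488592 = -40.14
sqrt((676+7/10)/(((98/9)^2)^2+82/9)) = 0.22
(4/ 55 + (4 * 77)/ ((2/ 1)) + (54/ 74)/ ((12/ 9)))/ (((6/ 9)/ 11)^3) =4111869069/ 5920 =694572.48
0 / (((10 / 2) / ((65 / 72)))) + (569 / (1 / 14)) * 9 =71694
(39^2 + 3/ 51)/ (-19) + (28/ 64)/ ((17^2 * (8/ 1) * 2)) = -112533883/ 1405696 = -80.06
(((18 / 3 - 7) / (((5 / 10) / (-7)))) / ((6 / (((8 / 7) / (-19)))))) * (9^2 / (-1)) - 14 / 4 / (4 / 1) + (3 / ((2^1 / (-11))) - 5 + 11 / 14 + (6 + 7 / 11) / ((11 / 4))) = -1005187 / 128744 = -7.81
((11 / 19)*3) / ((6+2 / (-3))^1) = 99 / 304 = 0.33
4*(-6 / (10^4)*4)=-6 / 625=-0.01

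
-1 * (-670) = 670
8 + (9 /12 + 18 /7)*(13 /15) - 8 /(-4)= 12.88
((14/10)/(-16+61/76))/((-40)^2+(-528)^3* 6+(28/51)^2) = 16473/157930236511300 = 0.00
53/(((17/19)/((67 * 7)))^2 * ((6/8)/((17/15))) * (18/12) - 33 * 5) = -33668110504/104815813425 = -0.32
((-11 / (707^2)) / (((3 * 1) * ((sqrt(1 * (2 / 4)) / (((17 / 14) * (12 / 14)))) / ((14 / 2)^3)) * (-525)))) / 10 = 187 * sqrt(2) / 374886750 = 0.00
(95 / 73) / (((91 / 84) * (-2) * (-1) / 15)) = 8550 / 949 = 9.01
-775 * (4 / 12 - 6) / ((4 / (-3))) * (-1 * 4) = 13175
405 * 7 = 2835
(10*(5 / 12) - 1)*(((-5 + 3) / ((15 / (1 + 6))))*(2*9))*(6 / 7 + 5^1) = -1558 / 5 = -311.60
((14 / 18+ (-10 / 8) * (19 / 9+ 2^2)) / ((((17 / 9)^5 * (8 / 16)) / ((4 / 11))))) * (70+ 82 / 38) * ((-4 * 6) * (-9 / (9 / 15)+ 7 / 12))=-80920198476 / 15618427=-5181.07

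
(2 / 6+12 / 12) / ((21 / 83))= 332 / 63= 5.27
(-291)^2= 84681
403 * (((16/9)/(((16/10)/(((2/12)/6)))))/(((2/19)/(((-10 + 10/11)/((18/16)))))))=-7657000/8019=-954.86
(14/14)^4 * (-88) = -88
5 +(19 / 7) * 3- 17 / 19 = 1629 / 133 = 12.25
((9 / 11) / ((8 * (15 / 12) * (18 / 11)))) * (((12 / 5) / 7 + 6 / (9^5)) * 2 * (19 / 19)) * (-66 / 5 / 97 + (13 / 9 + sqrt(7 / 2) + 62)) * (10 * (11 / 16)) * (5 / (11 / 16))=118133 * sqrt(14) / 137781 + 65289982706 / 601414065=111.77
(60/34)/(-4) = -15/34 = -0.44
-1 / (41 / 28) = -28 / 41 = -0.68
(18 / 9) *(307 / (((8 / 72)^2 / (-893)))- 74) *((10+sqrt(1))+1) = -532951320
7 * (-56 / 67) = -392 / 67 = -5.85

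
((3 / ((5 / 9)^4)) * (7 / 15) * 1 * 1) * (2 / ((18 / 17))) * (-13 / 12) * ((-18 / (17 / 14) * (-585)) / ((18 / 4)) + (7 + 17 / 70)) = -7271446221 / 125000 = -58171.57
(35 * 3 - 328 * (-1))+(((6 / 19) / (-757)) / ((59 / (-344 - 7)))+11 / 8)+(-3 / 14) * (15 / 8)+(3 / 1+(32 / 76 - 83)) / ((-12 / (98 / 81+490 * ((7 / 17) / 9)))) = 8589230454745 / 14541558192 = 590.67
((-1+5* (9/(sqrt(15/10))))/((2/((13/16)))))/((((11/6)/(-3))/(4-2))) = 117/88-1755* sqrt(6)/88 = -47.52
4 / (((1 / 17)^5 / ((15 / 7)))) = 85191420 / 7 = 12170202.86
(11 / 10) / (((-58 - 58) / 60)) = -33 / 58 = -0.57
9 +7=16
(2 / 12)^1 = 1 / 6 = 0.17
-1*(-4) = 4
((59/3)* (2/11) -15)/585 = -29/1485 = -0.02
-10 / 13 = -0.77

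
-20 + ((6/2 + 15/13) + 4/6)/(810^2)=-127939453/6396975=-20.00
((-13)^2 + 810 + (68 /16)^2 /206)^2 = 10414000147329 /10863616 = 958612.69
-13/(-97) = 0.13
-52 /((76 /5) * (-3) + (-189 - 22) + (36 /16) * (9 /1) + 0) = 1040 /4727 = 0.22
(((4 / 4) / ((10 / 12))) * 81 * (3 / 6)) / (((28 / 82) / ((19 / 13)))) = 189297 / 910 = 208.02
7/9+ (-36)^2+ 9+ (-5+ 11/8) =93755/72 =1302.15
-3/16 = -0.19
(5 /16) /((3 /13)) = 65 /48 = 1.35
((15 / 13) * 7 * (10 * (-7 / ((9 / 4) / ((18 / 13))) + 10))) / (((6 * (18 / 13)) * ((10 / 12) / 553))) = 1432270 / 39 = 36724.87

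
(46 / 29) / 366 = 23 / 5307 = 0.00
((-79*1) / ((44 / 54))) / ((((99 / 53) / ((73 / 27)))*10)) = -305651 / 21780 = -14.03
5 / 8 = 0.62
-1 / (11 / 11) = -1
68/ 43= 1.58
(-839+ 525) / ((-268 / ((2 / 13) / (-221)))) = -157 / 192491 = -0.00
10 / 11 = 0.91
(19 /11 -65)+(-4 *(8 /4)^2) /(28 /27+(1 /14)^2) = -4769832 /60665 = -78.63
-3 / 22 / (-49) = 3 / 1078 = 0.00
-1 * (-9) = 9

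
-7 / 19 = -0.37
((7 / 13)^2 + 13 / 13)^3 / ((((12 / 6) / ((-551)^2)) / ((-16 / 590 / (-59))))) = 12581507181728 / 84010610645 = 149.76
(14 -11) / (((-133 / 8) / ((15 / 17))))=-0.16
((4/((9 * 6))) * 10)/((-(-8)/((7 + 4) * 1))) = 55/54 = 1.02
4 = 4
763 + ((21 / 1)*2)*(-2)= 679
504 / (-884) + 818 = 180652 / 221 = 817.43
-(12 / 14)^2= -36 / 49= -0.73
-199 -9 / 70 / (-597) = -2772067 / 13930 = -199.00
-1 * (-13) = 13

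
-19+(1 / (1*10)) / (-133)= -19.00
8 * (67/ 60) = 134/ 15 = 8.93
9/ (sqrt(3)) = 3 * sqrt(3) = 5.20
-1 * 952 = -952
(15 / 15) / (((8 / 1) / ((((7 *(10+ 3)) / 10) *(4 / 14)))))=0.32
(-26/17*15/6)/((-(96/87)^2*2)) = 54665/34816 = 1.57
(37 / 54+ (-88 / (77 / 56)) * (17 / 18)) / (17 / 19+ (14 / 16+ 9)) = -245252 / 44199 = -5.55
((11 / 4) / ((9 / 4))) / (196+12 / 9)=11 / 1776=0.01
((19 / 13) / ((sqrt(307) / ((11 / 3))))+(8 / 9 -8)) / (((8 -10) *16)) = 2 / 9 -209 *sqrt(307) / 383136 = 0.21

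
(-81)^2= 6561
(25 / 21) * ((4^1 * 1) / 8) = 25 / 42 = 0.60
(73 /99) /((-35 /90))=-146 /77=-1.90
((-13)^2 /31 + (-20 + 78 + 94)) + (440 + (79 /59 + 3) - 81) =520.79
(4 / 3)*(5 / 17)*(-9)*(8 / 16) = -30 / 17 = -1.76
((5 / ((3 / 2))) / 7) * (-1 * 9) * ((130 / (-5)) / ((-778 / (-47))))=18330 / 2723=6.73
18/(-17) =-18/17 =-1.06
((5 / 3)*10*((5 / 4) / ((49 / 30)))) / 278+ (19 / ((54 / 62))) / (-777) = 726931 / 40825134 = 0.02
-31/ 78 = -0.40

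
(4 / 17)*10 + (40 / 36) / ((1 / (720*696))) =9465640 / 17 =556802.35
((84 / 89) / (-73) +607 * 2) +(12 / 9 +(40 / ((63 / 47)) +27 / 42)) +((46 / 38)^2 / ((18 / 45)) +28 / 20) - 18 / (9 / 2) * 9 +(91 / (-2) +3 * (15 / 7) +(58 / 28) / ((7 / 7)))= 870216338762 / 738806355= 1177.87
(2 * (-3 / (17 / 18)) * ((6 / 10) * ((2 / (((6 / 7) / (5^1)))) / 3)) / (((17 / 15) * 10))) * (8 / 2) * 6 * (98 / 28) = -109.87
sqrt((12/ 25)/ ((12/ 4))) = 2/ 5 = 0.40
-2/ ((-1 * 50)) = 0.04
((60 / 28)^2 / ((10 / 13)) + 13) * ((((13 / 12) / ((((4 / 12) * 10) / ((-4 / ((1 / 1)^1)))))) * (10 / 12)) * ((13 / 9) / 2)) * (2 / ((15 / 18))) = -314171 / 8820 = -35.62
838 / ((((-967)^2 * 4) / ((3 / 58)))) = 1257 / 108470324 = 0.00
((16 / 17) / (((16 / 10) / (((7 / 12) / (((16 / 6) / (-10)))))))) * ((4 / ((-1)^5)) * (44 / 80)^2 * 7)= 5929 / 544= 10.90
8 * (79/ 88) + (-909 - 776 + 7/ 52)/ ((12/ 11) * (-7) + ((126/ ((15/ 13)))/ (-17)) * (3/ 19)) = 17752203619/ 87903816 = 201.95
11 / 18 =0.61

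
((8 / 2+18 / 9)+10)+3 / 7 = 115 / 7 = 16.43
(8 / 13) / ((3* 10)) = 4 / 195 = 0.02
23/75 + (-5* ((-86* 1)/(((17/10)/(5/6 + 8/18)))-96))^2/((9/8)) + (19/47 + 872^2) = 330191717996062/247550175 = 1333837.55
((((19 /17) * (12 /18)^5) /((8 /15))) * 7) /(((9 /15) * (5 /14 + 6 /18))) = 186200 /39933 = 4.66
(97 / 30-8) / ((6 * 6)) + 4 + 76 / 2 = 45217 / 1080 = 41.87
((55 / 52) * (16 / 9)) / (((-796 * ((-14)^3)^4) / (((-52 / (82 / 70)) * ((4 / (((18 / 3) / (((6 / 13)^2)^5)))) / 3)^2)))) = 5387536281600 / 306607249650913358722927010096811737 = 0.00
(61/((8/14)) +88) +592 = 3147/4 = 786.75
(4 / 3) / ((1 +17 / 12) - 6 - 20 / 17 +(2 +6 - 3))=272 / 49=5.55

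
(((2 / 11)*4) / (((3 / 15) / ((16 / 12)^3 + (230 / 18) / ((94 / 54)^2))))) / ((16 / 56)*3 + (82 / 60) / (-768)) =281617100800 / 10056359841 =28.00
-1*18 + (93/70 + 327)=21723/70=310.33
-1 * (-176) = 176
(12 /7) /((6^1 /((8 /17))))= 16 /119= 0.13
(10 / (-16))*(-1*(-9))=-45 / 8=-5.62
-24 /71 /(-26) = 12 /923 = 0.01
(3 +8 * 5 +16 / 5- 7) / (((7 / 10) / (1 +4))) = 280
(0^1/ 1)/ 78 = 0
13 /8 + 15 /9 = 79 /24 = 3.29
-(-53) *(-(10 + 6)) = -848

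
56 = 56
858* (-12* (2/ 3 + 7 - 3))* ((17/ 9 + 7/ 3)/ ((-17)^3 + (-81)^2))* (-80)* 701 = 6903466.15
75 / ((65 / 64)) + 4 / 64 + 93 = 34717 / 208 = 166.91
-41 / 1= -41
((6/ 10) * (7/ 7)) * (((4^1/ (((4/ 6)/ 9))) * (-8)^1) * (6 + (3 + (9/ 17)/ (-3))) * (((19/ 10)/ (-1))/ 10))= 36936/ 85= 434.54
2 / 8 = 1 / 4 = 0.25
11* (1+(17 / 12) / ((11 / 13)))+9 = 461 / 12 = 38.42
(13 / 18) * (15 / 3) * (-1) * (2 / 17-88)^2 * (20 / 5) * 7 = -225683640 / 289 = -780912.25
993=993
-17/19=-0.89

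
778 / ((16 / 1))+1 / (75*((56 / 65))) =20429 / 420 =48.64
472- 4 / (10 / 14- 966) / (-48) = 38271641 / 81084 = 472.00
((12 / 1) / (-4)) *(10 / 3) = -10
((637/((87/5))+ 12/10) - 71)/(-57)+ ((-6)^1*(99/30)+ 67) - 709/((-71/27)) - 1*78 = 421454077/1760445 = 239.40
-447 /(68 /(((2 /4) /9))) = -149 /408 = -0.37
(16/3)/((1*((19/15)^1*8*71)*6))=5/4047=0.00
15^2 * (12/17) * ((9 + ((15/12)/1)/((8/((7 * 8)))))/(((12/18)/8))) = 575100/17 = 33829.41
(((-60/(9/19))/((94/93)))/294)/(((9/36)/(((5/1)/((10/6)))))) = -11780/2303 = -5.12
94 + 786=880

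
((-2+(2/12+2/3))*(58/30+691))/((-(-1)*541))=-36379/24345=-1.49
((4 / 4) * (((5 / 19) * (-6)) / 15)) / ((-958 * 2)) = 1 / 18202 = 0.00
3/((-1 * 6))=-1/2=-0.50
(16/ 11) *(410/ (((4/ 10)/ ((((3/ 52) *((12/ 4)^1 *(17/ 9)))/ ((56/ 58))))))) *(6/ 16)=1515975/ 8008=189.31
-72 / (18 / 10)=-40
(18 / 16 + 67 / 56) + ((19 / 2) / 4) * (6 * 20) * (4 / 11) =32635 / 308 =105.96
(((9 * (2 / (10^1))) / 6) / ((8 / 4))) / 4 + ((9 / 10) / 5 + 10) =4087 / 400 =10.22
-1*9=-9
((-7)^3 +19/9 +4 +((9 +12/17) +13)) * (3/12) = -24035/306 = -78.55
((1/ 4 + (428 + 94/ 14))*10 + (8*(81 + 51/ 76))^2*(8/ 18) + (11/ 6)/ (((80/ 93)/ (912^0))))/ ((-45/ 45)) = -78470746427/ 404320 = -194080.79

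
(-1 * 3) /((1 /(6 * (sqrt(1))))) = -18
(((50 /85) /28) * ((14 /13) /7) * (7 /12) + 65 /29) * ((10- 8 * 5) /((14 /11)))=-9488875 /179452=-52.88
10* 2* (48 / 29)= 960 / 29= 33.10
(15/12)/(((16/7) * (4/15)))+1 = 781/256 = 3.05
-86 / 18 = -43 / 9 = -4.78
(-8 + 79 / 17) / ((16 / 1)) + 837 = 227607 / 272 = 836.79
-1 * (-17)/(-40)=-17/40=-0.42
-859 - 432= -1291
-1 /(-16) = 0.06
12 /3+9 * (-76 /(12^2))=-3 /4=-0.75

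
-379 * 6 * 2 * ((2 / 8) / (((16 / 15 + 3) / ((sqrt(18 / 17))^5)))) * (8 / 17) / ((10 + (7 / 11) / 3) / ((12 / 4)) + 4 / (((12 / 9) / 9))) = -1312934832 * sqrt(34) / 1533529081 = -4.99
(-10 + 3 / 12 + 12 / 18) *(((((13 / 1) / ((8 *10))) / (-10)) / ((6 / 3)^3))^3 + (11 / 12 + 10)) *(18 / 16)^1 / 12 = -935788543281581 / 100663296000000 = -9.30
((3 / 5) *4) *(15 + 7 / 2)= 222 / 5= 44.40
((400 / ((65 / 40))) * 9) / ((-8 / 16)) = -57600 / 13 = -4430.77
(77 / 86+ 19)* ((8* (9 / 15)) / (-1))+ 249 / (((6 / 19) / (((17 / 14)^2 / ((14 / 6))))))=237620877 / 589960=402.77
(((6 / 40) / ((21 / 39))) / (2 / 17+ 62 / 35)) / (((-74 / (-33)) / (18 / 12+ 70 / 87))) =2924493 / 19296832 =0.15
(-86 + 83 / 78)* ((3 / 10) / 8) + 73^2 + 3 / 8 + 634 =2479439 / 416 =5960.19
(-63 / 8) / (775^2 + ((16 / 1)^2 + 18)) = -63 / 4807192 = -0.00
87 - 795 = -708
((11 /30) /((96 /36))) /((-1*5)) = -11 /400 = -0.03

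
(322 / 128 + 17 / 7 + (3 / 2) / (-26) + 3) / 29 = 45931 / 168896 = 0.27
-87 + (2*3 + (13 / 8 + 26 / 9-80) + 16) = -10115 / 72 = -140.49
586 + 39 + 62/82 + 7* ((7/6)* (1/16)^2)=39409625/62976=625.79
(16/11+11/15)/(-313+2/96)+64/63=52517072/52054695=1.01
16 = 16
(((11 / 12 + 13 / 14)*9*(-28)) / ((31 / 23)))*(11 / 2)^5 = -55562595 / 32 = -1736331.09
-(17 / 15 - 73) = 1078 / 15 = 71.87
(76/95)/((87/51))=68/145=0.47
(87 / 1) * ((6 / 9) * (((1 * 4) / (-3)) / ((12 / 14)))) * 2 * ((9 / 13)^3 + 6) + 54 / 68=-255858635 / 224094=-1141.75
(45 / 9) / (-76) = -5 / 76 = -0.07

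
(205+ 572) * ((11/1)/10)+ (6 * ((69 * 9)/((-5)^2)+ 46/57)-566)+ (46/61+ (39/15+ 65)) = 29608753/57950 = 510.94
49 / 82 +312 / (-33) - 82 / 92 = -101119 / 10373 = -9.75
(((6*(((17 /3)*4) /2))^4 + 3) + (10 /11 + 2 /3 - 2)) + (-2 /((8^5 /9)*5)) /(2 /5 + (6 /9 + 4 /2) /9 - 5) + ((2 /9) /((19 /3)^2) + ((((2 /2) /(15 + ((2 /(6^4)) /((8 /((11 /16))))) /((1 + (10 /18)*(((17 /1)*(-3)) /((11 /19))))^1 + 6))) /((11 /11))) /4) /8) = 1391694449645921163159916237 /65089088817031200768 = 21381378.58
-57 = -57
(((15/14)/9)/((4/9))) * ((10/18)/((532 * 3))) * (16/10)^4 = 128/209475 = 0.00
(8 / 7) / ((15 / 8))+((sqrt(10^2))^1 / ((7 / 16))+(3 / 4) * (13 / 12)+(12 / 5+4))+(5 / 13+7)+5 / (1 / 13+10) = 15760229 / 408720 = 38.56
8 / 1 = 8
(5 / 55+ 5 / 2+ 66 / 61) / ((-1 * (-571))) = 0.01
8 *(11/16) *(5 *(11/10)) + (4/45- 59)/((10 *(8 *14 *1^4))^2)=1707549349/56448000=30.25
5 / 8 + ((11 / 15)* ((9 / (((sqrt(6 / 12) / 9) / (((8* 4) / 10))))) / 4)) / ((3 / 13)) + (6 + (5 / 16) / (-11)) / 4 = 1491 / 704 + 5148* sqrt(2) / 25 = 293.33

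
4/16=1/4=0.25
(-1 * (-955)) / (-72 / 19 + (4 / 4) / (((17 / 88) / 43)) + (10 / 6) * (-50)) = 925395 / 131266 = 7.05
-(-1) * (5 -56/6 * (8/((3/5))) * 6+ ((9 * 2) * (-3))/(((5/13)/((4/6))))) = -12529/15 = -835.27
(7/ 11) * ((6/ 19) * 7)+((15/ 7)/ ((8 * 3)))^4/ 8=23130865217/ 16443277312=1.41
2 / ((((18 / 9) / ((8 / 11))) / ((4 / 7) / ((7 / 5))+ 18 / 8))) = 1.93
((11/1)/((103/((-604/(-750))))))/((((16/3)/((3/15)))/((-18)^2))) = 134541/128750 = 1.04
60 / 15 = 4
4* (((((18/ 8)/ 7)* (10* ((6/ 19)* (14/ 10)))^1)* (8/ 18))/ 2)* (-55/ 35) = -264/ 133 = -1.98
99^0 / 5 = 1 / 5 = 0.20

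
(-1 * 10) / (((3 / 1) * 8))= -5 / 12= -0.42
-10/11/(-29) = 10/319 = 0.03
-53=-53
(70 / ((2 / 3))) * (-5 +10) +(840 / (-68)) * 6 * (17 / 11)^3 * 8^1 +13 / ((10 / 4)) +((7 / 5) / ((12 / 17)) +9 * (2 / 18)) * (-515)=-255143663 / 79860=-3194.89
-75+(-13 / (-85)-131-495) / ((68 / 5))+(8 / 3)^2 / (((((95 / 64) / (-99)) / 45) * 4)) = -119848699 / 21964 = -5456.60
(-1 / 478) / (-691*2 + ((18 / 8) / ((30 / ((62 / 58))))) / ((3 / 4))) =145 / 95779011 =0.00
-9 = -9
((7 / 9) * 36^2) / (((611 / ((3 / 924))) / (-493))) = -17748 / 6721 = -2.64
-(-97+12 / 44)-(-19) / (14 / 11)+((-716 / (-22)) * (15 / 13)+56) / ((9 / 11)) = 4072027 / 18018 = 226.00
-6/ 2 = -3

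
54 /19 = 2.84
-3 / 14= -0.21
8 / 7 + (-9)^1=-7.86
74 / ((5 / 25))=370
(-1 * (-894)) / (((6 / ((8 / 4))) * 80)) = 149 / 40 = 3.72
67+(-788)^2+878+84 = 621973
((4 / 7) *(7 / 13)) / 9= 4 / 117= 0.03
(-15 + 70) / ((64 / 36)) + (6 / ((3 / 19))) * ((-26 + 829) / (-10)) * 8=-1950421 / 80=-24380.26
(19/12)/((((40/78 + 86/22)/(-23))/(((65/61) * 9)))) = -78.98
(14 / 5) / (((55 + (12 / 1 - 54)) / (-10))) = -28 / 13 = -2.15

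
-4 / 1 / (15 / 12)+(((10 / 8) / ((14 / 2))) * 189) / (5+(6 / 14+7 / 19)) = 13477 / 5140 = 2.62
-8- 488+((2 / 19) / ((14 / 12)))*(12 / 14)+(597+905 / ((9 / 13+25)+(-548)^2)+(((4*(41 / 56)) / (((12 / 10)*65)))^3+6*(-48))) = -186.92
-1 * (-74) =74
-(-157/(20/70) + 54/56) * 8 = 30718/7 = 4388.29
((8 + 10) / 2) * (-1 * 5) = -45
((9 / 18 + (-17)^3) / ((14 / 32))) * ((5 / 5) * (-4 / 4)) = 78600 / 7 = 11228.57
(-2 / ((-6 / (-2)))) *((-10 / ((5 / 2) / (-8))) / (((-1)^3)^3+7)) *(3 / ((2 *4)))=-4 / 3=-1.33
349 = 349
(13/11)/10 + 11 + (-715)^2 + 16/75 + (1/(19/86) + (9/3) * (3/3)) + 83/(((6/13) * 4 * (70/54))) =511278.54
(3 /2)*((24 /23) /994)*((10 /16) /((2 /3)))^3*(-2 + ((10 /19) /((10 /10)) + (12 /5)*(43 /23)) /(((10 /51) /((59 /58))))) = 18483786495 /593367298048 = 0.03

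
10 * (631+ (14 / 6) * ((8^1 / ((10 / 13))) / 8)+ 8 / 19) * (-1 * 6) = -723278 / 19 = -38067.26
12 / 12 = 1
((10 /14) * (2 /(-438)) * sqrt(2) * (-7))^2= 50 /47961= 0.00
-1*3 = -3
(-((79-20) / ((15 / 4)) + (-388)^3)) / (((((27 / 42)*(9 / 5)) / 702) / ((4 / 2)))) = 637848734432 / 9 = 70872081603.56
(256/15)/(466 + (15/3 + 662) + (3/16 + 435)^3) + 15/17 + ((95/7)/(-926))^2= 3192284135031318495233/3617040648869536881300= 0.88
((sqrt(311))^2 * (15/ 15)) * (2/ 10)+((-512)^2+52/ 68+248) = 22308672/ 85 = 262454.96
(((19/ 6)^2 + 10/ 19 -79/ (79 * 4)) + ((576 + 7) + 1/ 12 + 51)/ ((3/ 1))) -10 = 144779/ 684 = 211.67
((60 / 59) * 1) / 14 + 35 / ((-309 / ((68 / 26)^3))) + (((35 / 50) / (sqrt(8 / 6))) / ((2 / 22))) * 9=-547773130 / 280374549 + 693 * sqrt(3) / 20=58.06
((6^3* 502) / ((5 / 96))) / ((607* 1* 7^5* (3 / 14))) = 6939648 / 7287035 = 0.95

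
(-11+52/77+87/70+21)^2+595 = 8918221/12100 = 737.04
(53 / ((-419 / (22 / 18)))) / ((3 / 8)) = -4664 / 11313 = -0.41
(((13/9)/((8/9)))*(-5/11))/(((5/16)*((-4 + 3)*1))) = 26/11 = 2.36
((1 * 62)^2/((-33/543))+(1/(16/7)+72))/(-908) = 11119475/159808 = 69.58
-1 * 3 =-3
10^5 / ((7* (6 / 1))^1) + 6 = 50126 / 21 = 2386.95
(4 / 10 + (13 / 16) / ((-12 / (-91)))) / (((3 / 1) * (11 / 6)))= 6299 / 5280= 1.19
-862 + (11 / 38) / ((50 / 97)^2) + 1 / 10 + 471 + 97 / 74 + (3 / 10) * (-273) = -1653455037 / 3515000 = -470.40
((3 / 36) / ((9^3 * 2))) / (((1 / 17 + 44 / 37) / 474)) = 0.02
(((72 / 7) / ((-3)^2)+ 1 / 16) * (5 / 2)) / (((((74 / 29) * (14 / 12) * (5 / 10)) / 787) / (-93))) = -4298141475 / 29008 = -148170.90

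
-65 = -65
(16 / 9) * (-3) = -16 / 3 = -5.33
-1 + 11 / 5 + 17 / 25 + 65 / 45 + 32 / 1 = 35.32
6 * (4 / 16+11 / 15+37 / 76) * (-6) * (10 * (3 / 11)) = -30168 / 209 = -144.34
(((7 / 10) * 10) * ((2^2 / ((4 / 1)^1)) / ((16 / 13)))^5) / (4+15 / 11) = 28589561 / 61865984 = 0.46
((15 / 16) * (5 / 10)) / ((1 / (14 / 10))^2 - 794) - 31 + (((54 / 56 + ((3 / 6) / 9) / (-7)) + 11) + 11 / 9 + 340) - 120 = 1760837583 / 8709344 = 202.18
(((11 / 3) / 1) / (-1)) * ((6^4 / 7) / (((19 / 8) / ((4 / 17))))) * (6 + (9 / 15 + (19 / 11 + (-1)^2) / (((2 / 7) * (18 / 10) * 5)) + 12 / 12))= -6584832 / 11305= -582.47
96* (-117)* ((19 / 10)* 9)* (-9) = 8643024 / 5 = 1728604.80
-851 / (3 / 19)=-16169 / 3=-5389.67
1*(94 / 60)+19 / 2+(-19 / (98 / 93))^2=48428599 / 144060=336.17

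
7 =7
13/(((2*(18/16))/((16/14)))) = 416/63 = 6.60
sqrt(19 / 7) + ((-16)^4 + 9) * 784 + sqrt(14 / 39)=sqrt(546) / 39 + sqrt(133) / 7 + 51387280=51387282.25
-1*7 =-7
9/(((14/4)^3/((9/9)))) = 72/343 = 0.21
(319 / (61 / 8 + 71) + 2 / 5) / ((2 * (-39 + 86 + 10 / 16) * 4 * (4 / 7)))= 49063 / 2396490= 0.02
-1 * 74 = -74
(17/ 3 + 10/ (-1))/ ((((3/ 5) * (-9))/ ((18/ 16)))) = 65/ 72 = 0.90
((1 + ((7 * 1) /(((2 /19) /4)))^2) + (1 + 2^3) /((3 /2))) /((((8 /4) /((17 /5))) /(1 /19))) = 1202971 /190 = 6331.43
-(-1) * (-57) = -57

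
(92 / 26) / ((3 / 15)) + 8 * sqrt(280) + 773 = 16 * sqrt(70) + 10279 / 13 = 924.56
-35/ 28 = -5/ 4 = -1.25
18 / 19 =0.95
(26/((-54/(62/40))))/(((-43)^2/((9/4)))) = -403/443760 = -0.00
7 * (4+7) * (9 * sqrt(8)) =1386 * sqrt(2) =1960.10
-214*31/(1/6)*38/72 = -21007.67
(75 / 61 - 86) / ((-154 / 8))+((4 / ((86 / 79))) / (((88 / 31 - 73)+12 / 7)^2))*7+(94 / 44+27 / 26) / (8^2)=7513321719434329 / 1685070297185184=4.46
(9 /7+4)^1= 37 /7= 5.29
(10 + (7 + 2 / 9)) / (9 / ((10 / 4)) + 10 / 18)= 775 / 187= 4.14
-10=-10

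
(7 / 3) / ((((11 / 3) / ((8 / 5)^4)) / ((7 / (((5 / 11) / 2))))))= 128.45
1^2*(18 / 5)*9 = 162 / 5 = 32.40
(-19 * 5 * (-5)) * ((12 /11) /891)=1900 /3267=0.58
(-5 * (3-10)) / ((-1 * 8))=-4.38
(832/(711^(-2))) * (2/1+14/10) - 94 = 7150088554/5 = 1430017710.80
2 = 2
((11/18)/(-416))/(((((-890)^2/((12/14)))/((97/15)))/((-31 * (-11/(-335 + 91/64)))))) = 363847/34624336587750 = 0.00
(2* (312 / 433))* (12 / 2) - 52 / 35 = 108524 / 15155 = 7.16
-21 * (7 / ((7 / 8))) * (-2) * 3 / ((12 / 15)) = 1260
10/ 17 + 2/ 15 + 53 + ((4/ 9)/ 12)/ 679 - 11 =66573319/ 1558305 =42.72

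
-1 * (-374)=374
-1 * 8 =-8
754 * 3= 2262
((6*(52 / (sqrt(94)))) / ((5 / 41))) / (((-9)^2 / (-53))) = -112996*sqrt(94) / 6345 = -172.66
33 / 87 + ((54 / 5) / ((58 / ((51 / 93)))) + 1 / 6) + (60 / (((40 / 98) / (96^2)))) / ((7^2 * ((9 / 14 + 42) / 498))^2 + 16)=4027391937355367 / 99897770010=40315.13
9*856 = 7704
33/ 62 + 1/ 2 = 1.03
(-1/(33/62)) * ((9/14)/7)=-93/539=-0.17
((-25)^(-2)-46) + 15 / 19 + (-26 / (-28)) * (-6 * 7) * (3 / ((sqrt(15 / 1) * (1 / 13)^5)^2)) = -12769142808050481 / 11875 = -1075296236467.41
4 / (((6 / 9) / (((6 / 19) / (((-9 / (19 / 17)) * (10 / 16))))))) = -32 / 85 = -0.38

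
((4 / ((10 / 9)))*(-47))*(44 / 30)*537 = -3331548 / 25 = -133261.92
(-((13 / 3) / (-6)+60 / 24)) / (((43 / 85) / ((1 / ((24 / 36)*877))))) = -0.01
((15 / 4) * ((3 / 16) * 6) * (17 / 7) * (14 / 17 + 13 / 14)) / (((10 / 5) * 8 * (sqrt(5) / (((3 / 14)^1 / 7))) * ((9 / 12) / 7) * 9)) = 0.02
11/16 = 0.69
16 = 16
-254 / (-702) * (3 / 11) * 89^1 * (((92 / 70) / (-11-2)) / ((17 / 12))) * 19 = -39515288 / 3318315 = -11.91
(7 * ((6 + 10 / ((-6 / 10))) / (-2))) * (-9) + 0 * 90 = -336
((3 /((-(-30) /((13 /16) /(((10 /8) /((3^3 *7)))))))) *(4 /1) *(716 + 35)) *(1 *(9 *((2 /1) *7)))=116248041 /25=4649921.64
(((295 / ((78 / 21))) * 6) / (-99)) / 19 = -2065 / 8151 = -0.25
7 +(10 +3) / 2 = 27 / 2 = 13.50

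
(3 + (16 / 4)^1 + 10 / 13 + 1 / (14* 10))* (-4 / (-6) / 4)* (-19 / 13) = -268907 / 141960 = -1.89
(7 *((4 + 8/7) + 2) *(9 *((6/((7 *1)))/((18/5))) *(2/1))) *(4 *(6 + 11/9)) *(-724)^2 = 68142880000/21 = 3244899047.62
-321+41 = -280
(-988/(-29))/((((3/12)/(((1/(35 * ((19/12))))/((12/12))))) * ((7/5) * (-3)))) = -832/1421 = -0.59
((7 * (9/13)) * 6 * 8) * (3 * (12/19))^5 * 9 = 1645647446016/32189287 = 51124.07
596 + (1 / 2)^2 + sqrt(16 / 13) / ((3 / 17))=68 * sqrt(13) / 39 + 2385 / 4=602.54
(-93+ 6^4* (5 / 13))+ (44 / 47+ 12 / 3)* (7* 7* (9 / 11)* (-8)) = -7915341 / 6721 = -1177.70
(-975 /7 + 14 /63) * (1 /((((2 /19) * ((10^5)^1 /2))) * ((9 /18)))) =-166459 /3150000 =-0.05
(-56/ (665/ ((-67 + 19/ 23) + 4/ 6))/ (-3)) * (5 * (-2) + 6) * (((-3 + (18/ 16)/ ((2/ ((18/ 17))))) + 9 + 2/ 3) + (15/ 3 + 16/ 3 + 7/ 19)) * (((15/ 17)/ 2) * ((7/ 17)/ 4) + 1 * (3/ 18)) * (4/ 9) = 41151495664/ 3304203759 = 12.45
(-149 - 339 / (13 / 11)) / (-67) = 5666 / 871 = 6.51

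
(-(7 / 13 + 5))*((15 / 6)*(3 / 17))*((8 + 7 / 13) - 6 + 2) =-31860 / 2873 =-11.09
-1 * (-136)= 136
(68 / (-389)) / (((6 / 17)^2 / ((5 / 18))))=-24565 / 63018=-0.39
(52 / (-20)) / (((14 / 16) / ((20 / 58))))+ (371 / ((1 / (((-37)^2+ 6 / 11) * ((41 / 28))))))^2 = 217547332549702387 / 393008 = 553544285484.53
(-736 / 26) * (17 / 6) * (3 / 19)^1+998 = 243378 / 247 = 985.34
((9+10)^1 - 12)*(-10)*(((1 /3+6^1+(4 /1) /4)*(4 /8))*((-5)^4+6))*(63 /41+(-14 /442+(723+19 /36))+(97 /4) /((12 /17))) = -240708699688765 /1957176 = -122987763.84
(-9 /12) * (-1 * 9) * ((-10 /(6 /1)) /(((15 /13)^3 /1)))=-2197 /300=-7.32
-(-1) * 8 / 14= 0.57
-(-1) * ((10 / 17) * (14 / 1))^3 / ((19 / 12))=352.75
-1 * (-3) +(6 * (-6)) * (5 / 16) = -33 / 4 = -8.25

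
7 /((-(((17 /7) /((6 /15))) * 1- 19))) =98 /181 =0.54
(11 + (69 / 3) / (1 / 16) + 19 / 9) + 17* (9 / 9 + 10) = 568.11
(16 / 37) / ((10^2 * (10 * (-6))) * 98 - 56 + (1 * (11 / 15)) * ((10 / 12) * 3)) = -96 / 130548025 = -0.00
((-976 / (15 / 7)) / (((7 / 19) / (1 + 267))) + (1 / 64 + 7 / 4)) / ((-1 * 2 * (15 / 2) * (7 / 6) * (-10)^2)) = 318064993 / 1680000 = 189.32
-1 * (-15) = 15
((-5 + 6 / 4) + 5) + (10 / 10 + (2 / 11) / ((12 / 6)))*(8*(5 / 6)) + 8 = 369 / 22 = 16.77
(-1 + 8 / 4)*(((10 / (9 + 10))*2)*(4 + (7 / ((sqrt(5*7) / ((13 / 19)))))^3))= 61516*sqrt(35) / 651605 + 80 / 19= 4.77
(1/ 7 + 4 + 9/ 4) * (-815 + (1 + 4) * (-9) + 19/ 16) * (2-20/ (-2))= -1054131/ 16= -65883.19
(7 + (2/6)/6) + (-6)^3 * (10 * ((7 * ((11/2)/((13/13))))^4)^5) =-65221499798061782262893435886118941597679/589824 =-110577900862056786876921700000000000.00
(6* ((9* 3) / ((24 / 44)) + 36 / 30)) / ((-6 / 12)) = -3042 / 5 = -608.40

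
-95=-95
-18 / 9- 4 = -6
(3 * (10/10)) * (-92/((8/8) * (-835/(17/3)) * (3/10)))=3128/501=6.24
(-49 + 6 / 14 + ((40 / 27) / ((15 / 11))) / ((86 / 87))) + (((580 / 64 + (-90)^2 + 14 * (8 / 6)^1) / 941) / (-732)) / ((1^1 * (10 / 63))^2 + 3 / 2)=-8581199094694309 / 180732492870048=-47.48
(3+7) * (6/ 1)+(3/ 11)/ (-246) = 54119/ 902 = 60.00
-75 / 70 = -15 / 14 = -1.07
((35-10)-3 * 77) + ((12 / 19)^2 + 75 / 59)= -4352023 / 21299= -204.33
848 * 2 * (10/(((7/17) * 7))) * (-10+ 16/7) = -15569280/343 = -45391.49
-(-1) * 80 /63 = 1.27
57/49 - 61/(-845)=51154/41405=1.24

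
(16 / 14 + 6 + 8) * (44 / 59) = 4664 / 413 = 11.29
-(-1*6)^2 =-36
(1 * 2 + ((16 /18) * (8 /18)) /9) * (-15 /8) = -3725 /972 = -3.83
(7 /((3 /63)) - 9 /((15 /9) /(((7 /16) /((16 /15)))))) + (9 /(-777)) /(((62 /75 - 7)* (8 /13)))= 4444817205 /30698752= 144.79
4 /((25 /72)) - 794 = -19562 /25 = -782.48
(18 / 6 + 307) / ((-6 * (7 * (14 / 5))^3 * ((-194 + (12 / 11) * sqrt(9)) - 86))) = 213125 / 8594965344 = 0.00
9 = 9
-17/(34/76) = -38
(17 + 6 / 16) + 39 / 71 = 10181 / 568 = 17.92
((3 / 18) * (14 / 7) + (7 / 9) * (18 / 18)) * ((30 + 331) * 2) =7220 / 9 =802.22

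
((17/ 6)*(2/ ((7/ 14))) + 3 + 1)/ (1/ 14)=644/ 3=214.67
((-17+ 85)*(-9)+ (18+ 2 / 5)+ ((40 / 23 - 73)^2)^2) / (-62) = -36080772007117 / 86750710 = -415913.28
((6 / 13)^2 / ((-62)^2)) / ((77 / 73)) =657 / 12505493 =0.00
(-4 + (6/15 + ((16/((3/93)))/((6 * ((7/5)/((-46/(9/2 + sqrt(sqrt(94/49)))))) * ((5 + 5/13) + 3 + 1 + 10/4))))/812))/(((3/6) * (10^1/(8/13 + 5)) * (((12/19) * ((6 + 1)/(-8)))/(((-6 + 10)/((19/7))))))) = -39973632 * sqrt(7) * 94^(1/4)/6690566365- 53298176 * sqrt(7) * 94^(3/4)/1264517042985 + 26649088 * sqrt(94)/20071699095 + 681513560016/62126687675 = 10.93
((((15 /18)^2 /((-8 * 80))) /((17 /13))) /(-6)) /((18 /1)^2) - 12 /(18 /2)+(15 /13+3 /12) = 139595597 /1979707392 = 0.07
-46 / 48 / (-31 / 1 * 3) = 23 / 2232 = 0.01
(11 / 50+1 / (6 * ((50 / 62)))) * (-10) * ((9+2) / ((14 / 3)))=-352 / 35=-10.06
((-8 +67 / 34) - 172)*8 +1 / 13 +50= -303689 / 221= -1374.16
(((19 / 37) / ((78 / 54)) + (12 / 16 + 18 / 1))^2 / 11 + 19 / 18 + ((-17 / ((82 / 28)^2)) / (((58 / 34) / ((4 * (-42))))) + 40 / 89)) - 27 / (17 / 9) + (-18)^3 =-151812595992786592507 / 27030244205538288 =-5616.40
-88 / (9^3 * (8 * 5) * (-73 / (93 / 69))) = 341 / 6119955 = 0.00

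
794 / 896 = 397 / 448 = 0.89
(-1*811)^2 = 657721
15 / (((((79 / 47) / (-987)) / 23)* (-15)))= 1066947 / 79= 13505.66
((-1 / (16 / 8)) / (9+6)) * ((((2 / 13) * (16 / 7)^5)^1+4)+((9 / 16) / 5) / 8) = -634493553 / 1398342400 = -0.45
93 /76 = 1.22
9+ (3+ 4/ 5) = 64/ 5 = 12.80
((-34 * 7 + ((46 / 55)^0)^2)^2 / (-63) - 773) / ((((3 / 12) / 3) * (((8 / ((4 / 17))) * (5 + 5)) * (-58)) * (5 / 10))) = 34956 / 17255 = 2.03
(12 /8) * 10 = 15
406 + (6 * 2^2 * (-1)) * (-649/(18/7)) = 19390/3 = 6463.33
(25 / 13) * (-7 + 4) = -75 / 13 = -5.77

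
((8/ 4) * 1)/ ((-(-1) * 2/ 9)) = 9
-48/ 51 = -16/ 17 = -0.94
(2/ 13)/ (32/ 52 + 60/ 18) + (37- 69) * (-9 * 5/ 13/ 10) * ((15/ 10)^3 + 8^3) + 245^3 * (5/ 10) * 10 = 73609870142/ 1001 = 73536333.81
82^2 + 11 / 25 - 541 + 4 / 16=618369 / 100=6183.69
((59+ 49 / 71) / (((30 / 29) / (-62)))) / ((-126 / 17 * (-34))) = -1904981 / 134190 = -14.20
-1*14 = -14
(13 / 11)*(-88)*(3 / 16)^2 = -3.66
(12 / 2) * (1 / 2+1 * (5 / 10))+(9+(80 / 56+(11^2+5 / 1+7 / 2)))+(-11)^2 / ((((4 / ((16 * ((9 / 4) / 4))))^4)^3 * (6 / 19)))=1515080452715199 / 234881024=6450416.59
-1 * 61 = -61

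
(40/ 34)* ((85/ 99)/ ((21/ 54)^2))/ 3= 1200/ 539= 2.23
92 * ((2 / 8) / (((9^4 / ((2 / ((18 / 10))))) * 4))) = 115 / 118098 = 0.00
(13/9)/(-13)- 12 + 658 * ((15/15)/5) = 5377/45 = 119.49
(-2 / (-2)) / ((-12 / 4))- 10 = -31 / 3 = -10.33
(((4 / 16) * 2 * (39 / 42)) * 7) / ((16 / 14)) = 2.84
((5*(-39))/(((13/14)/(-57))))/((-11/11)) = -11970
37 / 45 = 0.82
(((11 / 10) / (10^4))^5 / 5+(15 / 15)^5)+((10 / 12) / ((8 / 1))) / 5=153125000000000000000483153 / 150000000000000000000000000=1.02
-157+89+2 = -66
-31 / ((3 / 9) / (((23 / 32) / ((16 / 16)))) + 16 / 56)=-14973 / 362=-41.36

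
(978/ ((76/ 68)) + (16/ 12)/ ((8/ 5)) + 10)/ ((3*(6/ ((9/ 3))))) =100991/ 684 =147.65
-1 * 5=-5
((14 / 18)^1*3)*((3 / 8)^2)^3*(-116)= -0.75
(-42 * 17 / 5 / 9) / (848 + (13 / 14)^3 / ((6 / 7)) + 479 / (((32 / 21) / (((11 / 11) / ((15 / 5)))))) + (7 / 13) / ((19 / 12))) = -0.02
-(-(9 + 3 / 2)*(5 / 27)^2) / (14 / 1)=25 / 972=0.03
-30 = -30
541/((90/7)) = 42.08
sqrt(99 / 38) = 3*sqrt(418) / 38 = 1.61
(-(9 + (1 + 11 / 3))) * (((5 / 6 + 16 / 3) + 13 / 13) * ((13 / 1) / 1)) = -22919 / 18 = -1273.28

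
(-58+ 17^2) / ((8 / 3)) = 86.62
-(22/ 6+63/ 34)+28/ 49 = -3533/ 714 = -4.95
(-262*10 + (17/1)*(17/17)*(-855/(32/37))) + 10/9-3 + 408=-5477755/288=-19019.98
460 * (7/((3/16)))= 51520/3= 17173.33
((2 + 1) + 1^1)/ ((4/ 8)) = 8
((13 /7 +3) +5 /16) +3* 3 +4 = 2035 /112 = 18.17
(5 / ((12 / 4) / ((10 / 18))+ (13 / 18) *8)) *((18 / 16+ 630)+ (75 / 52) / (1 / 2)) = 14835825 / 52312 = 283.60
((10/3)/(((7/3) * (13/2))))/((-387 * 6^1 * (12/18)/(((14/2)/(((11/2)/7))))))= -70/55341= -0.00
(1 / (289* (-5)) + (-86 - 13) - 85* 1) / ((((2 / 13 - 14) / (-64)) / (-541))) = 9973019056 / 21675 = 460116.22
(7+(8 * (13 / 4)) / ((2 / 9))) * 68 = 8432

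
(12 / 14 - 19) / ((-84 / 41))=5207 / 588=8.86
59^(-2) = 1 / 3481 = 0.00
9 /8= 1.12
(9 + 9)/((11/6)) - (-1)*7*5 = 493/11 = 44.82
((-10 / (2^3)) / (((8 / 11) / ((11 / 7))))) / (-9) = 605 / 2016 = 0.30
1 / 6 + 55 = 331 / 6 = 55.17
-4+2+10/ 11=-1.09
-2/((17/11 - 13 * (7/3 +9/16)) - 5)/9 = 352/65103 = 0.01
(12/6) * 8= 16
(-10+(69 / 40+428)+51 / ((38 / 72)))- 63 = 344551 / 760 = 453.36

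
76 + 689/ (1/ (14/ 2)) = 4899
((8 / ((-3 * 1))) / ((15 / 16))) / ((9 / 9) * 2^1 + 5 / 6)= -256 / 255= -1.00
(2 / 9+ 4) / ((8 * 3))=19 / 108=0.18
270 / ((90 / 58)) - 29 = 145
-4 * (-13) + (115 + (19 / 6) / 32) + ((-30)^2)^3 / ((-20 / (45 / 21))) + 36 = -104975727035 / 1344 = -78106939.76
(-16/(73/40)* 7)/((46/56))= -125440/1679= -74.71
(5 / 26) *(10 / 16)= 0.12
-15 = -15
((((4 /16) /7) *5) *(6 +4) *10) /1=125 /7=17.86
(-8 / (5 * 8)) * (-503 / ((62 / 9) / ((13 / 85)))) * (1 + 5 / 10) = 176553 / 52700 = 3.35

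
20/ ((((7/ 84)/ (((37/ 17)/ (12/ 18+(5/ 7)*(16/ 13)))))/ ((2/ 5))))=484848/ 3587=135.17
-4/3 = -1.33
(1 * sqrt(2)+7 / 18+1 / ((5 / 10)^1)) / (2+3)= 0.76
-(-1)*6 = 6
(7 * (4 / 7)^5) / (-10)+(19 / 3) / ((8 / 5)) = 1128187 / 288120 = 3.92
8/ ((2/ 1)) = 4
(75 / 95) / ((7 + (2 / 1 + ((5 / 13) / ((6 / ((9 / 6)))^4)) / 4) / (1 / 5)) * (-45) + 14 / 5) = -998400 / 964015483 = -0.00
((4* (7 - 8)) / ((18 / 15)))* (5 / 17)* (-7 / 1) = 350 / 51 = 6.86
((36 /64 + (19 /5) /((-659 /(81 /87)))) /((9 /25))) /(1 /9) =4258935 /305776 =13.93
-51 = -51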